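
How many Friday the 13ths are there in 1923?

2

The 13th falls on a Friday when the month's 13th has weekday Fri.
Jan 13 is Sat; Feb 13 is Tue; Mar 13 is Tue; Apr 13 is Fri ✓; May 13 is Sun; Jun 13 is Wed; Jul 13 is Fri ✓; Aug 13 is Mon; Sep 13 is Thu; Oct 13 is Sat; Nov 13 is Tue; Dec 13 is Thu.
Friday the 13ths: Apr, Jul.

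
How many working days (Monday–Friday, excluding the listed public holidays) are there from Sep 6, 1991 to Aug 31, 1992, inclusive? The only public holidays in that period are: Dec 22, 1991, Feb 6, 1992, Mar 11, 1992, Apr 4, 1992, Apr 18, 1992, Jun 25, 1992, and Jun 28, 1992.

254 working days

Sep 6, 1991 is a Friday.
From Sep 6, 1991 to Aug 31, 1992 is 361 days inclusive.
361 = 7 × 51 + 4, so there are 51 full weeks plus 4 extra days.
Each full week contributes 5 weekdays (Mon–Fri): 51 × 5 = 255.
The 4 extra days are Friday, Saturday, Sunday, Monday — 2 of them qualify.
Total: 255 + 2 = 257.
Holidays: Dec 22, 1991 (Sun); Feb 6, 1992 (Thu); Mar 11, 1992 (Wed); Apr 4, 1992 (Sat); Apr 18, 1992 (Sat); Jun 25, 1992 (Thu); Jun 28, 1992 (Sun).
3 of the 7 holidays fall on weekdays; the rest are weekends and were already excluded.
Business days: 257 − 3 = 254.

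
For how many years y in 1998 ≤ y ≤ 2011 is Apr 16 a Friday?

3

Day of week of April 16 in each year:
1998: Thu, 1999: Fri ✓, 2000: Sun, 2001: Mon, 2002: Tue, 2003: Wed, 2004: Fri ✓, 2005: Sat, 2006: Sun, 2007: Mon, 2008: Wed, 2009: Thu, 2010: Fri ✓, 2011: Sat
Fridays: 1999, 2004, 2010.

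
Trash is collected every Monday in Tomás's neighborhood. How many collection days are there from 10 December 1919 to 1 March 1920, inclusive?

12

10 December 1919 is a Wednesday.
From 10 December 1919 to 1 March 1920 is 83 days inclusive.
83 = 7 × 11 + 6, so there are 11 full weeks plus 6 extra days.
Each full week contributes one Monday: 11 so far.
The 6 extra days are Wed, Thu, Fri, Sat, Sun, Mon — 1 of them qualifies.
Total: 11 + 1 = 12.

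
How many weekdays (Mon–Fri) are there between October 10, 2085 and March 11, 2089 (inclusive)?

October 10, 2085 is a Wednesday.
The range spans 1249 days (inclusive of both endpoints).
1249 = 7 × 178 + 3, so there are 178 full weeks plus 3 extra days.
Each full week contributes 5 weekdays (Mon–Fri): 178 × 5 = 890.
The 3 extra days are Wednesday, Thursday, Friday — 3 of them qualify.
Total: 890 + 3 = 893.

893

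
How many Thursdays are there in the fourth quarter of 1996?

13

Oct 1, 1996 is a Tuesday.
From Oct 1, 1996 to Dec 31, 1996 is 92 days inclusive.
92 = 7 × 13 + 1, so there are 13 full weeks plus 1 extra day.
Each full week contributes one Thursday: 13 so far.
The 1 extra day is Tue — none qualify.
Total: 13 + 0 = 13.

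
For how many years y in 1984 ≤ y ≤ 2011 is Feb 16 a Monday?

Day of week of February 16 in each year:
1984: Thu, 1985: Sat, 1986: Sun, 1987: Mon ✓, 1988: Tue, 1989: Thu, 1990: Fri, 1991: Sat, 1992: Sun, 1993: Tue, 1994: Wed, 1995: Thu, 1996: Fri, 1997: Sun, 1998: Mon ✓, 1999: Tue, 2000: Wed, 2001: Fri, 2002: Sat, 2003: Sun, 2004: Mon ✓, 2005: Wed, 2006: Thu, 2007: Fri, 2008: Sat, 2009: Mon ✓, 2010: Tue, 2011: Wed
Mondays: 1987, 1998, 2004, 2009.

4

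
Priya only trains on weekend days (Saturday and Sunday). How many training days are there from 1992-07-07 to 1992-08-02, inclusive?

1992-07-07 is a Tuesday.
The range spans 27 days (inclusive of both endpoints).
27 = 7 × 3 + 6, so there are 3 full weeks plus 6 extra days.
Each full week contributes 2 weekend days (Sat, Sun): 3 × 2 = 6.
The 6 extra days are Tue, Wed, Thu, Fri, Sat, Sun — 2 of them qualify.
Total: 6 + 2 = 8.

8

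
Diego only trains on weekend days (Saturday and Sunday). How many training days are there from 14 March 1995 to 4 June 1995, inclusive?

24

14 March 1995 is a Tuesday.
That's 83 days from start to end, counting both.
83 = 7 × 11 + 6, so there are 11 full weeks plus 6 extra days.
Each full week contributes 2 weekend days (Sat, Sun): 11 × 2 = 22.
The 6 extra days are Tuesday, Wednesday, Thursday, Friday, Saturday, Sunday — 2 of them qualify.
Total: 22 + 2 = 24.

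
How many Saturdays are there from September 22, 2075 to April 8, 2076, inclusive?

September 22, 2075 is a Sunday.
From September 22, 2075 to April 8, 2076 is 200 days inclusive.
200 = 7 × 28 + 4, so there are 28 full weeks plus 4 extra days.
Each full week contributes one Saturday: 28 so far.
The 4 extra days are Sun, Mon, Tue, Wed — none qualify.
Total: 28 + 0 = 28.

28 Saturdays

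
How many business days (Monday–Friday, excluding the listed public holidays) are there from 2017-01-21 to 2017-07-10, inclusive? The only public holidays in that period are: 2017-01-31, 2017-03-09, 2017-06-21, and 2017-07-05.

117 business days

2017-01-21 is a Saturday.
From 2017-01-21 to 2017-07-10 is 171 days inclusive.
171 = 7 × 24 + 3, so there are 24 full weeks plus 3 extra days.
Each full week contributes 5 weekdays (Mon–Fri): 24 × 5 = 120.
The 3 extra days are Sat, Sun, Mon — 1 of them qualifies.
Total: 120 + 1 = 121.
Holidays: 2017-01-31 (Tue); 2017-03-09 (Thu); 2017-06-21 (Wed); 2017-07-05 (Wed).
All 4 holidays fall on weekdays, so subtract 4.
Business days: 121 − 4 = 117.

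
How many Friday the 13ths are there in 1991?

2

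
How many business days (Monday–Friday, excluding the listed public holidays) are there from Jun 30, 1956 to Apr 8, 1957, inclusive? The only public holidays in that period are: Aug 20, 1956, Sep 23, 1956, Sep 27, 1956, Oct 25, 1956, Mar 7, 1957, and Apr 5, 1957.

196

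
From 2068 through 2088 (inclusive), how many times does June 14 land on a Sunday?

3

Day of week of June 14 in each year:
2068: Thu, 2069: Fri, 2070: Sat, 2071: Sun ✓, 2072: Tue, 2073: Wed, 2074: Thu, 2075: Fri, 2076: Sun ✓, 2077: Mon, 2078: Tue, 2079: Wed, 2080: Fri, 2081: Sat, 2082: Sun ✓, 2083: Mon, 2084: Wed, 2085: Thu, 2086: Fri, 2087: Sat, 2088: Mon
Sundays: 2071, 2076, 2082.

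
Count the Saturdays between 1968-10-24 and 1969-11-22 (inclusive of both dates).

57 Saturdays

1968-10-24 is a Thursday.
From 1968-10-24 to 1969-11-22 is 395 days inclusive.
395 = 7 × 56 + 3, so there are 56 full weeks plus 3 extra days.
Each full week contributes one Saturday: 56 so far.
The 3 extra days are Thu, Fri, Sat — 1 of them qualifies.
Total: 56 + 1 = 57.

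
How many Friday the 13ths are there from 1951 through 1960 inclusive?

Friday-the-13ths by year:
1951: Apr, Jul
1952: Jun
1953: Feb, Mar, Nov
1954: Aug
1955: May
1956: Jan, Apr, Jul
1957: Sep, Dec
1958: Jun
1959: Feb, Mar, Nov
1960: May

18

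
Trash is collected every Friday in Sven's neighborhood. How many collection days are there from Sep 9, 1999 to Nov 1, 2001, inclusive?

Sep 9, 1999 is a Thursday.
That's 785 days from start to end, counting both.
785 = 7 × 112 + 1, so there are 112 full weeks plus 1 extra day.
Each full week contributes one Friday: 112 so far.
The 1 extra day is Thu — none qualify.
Total: 112 + 0 = 112.

112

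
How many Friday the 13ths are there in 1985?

The 13th falls on a Friday when the month's 13th has weekday Fri.
Jan 13 is Sun; Feb 13 is Wed; Mar 13 is Wed; Apr 13 is Sat; May 13 is Mon; Jun 13 is Thu; Jul 13 is Sat; Aug 13 is Tue; Sep 13 is Fri ✓; Oct 13 is Sun; Nov 13 is Wed; Dec 13 is Fri ✓.
Friday the 13ths: Sep, Dec.

2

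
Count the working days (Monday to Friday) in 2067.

1 January 2067 is a Saturday.
The range spans 365 days (inclusive of both endpoints).
365 = 7 × 52 + 1, so there are 52 full weeks plus 1 extra day.
Each full week contributes 5 weekdays (Mon–Fri): 52 × 5 = 260.
The 1 extra day is Sat — none qualify.
Total: 260 + 0 = 260.

260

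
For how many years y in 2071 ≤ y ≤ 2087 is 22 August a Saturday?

Day of week of August 22 in each year:
2071: Sat ✓, 2072: Mon, 2073: Tue, 2074: Wed, 2075: Thu, 2076: Sat ✓, 2077: Sun, 2078: Mon, 2079: Tue, 2080: Thu, 2081: Fri, 2082: Sat ✓, 2083: Sun, 2084: Tue, 2085: Wed, 2086: Thu, 2087: Fri
Saturdays: 2071, 2076, 2082.

3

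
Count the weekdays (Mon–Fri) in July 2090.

21

July 1, 2090 is a Saturday.
From July 1, 2090 to July 31, 2090 is 31 days inclusive.
31 = 7 × 4 + 3, so there are 4 full weeks plus 3 extra days.
Each full week contributes 5 weekdays (Mon–Fri): 4 × 5 = 20.
The 3 extra days are Saturday, Sunday, Monday — 1 of them qualifies.
Total: 20 + 1 = 21.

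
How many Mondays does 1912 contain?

53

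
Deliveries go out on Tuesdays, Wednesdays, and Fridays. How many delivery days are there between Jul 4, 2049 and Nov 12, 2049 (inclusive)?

Jul 4, 2049 is a Sunday.
The range spans 132 days (inclusive of both endpoints).
132 = 7 × 18 + 6, so there are 18 full weeks plus 6 extra days.
Each full week contributes 3 days from the set (Tue, Wed, Fri): 18 × 3 = 54.
The 6 extra days are Sun, Mon, Tue, Wed, Thu, Fri — 3 of them qualify.
Total: 54 + 3 = 57.

57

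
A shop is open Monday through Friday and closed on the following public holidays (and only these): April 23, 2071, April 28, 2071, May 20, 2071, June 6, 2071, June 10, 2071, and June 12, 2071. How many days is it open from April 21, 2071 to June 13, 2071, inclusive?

34 business days

April 21, 2071 is a Tuesday.
From April 21, 2071 to June 13, 2071 is 54 days inclusive.
54 = 7 × 7 + 5, so there are 7 full weeks plus 5 extra days.
Each full week contributes 5 weekdays (Mon–Fri): 7 × 5 = 35.
The 5 extra days are Tue, Wed, Thu, Fri, Sat — 4 of them qualify.
Total: 35 + 4 = 39.
Holidays: April 23, 2071 (Thu); April 28, 2071 (Tue); May 20, 2071 (Wed); June 6, 2071 (Sat); June 10, 2071 (Wed); June 12, 2071 (Fri).
5 of the 6 holidays fall on weekdays; the rest are weekends and were already excluded.
Business days: 39 − 5 = 34.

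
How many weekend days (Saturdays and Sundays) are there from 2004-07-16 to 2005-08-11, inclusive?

2004-07-16 is a Friday.
From 2004-07-16 to 2005-08-11 is 392 days inclusive.
392 = 7 × 56, so the span is exactly 56 full weeks.
Each full week contributes 2 weekend days (Sat, Sun): 56 × 2 = 112.
Total: 112.

112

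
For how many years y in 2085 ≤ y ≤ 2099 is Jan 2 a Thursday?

2

Day of week of January 2 in each year:
2085: Tue, 2086: Wed, 2087: Thu ✓, 2088: Fri, 2089: Sun, 2090: Mon, 2091: Tue, 2092: Wed, 2093: Fri, 2094: Sat, 2095: Sun, 2096: Mon, 2097: Wed, 2098: Thu ✓, 2099: Fri
Thursdays: 2087, 2098.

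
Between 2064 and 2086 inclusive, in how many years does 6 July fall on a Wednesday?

3

Day of week of July 6 in each year:
2064: Sun, 2065: Mon, 2066: Tue, 2067: Wed ✓, 2068: Fri, 2069: Sat, 2070: Sun, 2071: Mon, 2072: Wed ✓, 2073: Thu, 2074: Fri, 2075: Sat, 2076: Mon, 2077: Tue, 2078: Wed ✓, 2079: Thu, 2080: Sat, 2081: Sun, 2082: Mon, 2083: Tue, 2084: Thu, 2085: Fri, 2086: Sat
Wednesdays: 2067, 2072, 2078.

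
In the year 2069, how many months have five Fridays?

4

A month has five Fridays exactly when Friday falls within its first (length − 28) days.
Jan: 31 days, starts Tue → 5 of Tue, Wed, Thu
Feb: 28 days, starts Fri → 5 of (none)
Mar: 31 days, starts Fri → 5 of Fri, Sat, Sun ✓
Apr: 30 days, starts Mon → 5 of Mon, Tue
May: 31 days, starts Wed → 5 of Wed, Thu, Fri ✓
Jun: 30 days, starts Sat → 5 of Sat, Sun
Jul: 31 days, starts Mon → 5 of Mon, Tue, Wed
Aug: 31 days, starts Thu → 5 of Thu, Fri, Sat ✓
Sep: 30 days, starts Sun → 5 of Sun, Mon
Oct: 31 days, starts Tue → 5 of Tue, Wed, Thu
Nov: 30 days, starts Fri → 5 of Fri, Sat ✓
Dec: 31 days, starts Sun → 5 of Sun, Mon, Tue
Months with five Fridays: Mar, May, Aug, Nov.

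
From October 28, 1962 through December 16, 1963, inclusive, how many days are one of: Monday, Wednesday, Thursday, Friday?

237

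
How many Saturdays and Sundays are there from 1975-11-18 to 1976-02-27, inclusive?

28

1975-11-18 is a Tuesday.
That's 102 days from start to end, counting both.
102 = 7 × 14 + 4, so there are 14 full weeks plus 4 extra days.
Each full week contributes 2 weekend days (Sat, Sun): 14 × 2 = 28.
The 4 extra days are Tue, Wed, Thu, Fri — none qualify.
Total: 28 + 0 = 28.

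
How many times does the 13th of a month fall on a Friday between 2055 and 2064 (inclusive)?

Friday-the-13ths by year:
2055: Aug
2056: Oct
2057: Apr, Jul
2058: Sep, Dec
2059: Jun
2060: Feb, Aug
2061: May
2062: Jan, Oct
2063: Apr, Jul
2064: Jun

15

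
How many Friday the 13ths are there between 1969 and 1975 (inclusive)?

11

Friday-the-13ths by year:
1969: Jun
1970: Feb, Mar, Nov
1971: Aug
1972: Oct
1973: Apr, Jul
1974: Sep, Dec
1975: Jun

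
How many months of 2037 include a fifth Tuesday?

A month has five Tuesdays exactly when Tuesday falls within its first (length − 28) days.
Jan: 31 days, starts Thu → 5 of Thu, Fri, Sat
Feb: 28 days, starts Sun → 5 of (none)
Mar: 31 days, starts Sun → 5 of Sun, Mon, Tue ✓
Apr: 30 days, starts Wed → 5 of Wed, Thu
May: 31 days, starts Fri → 5 of Fri, Sat, Sun
Jun: 30 days, starts Mon → 5 of Mon, Tue ✓
Jul: 31 days, starts Wed → 5 of Wed, Thu, Fri
Aug: 31 days, starts Sat → 5 of Sat, Sun, Mon
Sep: 30 days, starts Tue → 5 of Tue, Wed ✓
Oct: 31 days, starts Thu → 5 of Thu, Fri, Sat
Nov: 30 days, starts Sun → 5 of Sun, Mon
Dec: 31 days, starts Tue → 5 of Tue, Wed, Thu ✓
Months with five Tuesdays: Mar, Jun, Sep, Dec.

4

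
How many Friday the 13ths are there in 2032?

2

The 13th falls on a Friday when the month's 13th has weekday Fri.
Jan 13 is Tue; Feb 13 is Fri ✓; Mar 13 is Sat; Apr 13 is Tue; May 13 is Thu; Jun 13 is Sun; Jul 13 is Tue; Aug 13 is Fri ✓; Sep 13 is Mon; Oct 13 is Wed; Nov 13 is Sat; Dec 13 is Mon.
Friday the 13ths: Feb, Aug.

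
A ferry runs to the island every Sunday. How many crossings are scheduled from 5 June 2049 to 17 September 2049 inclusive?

5 June 2049 is a Saturday.
The range spans 105 days (inclusive of both endpoints).
105 = 7 × 15, so the span is exactly 15 full weeks.
Each full week contributes one Sunday: 15 so far.
Total: 15.

15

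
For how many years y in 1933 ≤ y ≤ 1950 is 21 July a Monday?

Day of week of July 21 in each year:
1933: Fri, 1934: Sat, 1935: Sun, 1936: Tue, 1937: Wed, 1938: Thu, 1939: Fri, 1940: Sun, 1941: Mon ✓, 1942: Tue, 1943: Wed, 1944: Fri, 1945: Sat, 1946: Sun, 1947: Mon ✓, 1948: Wed, 1949: Thu, 1950: Fri
Mondays: 1941, 1947.

2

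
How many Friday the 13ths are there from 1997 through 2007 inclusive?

Friday-the-13ths by year:
1997: Jun
1998: Feb, Mar, Nov
1999: Aug
2000: Oct
2001: Apr, Jul
2002: Sep, Dec
2003: Jun
2004: Feb, Aug
2005: May
2006: Jan, Oct
2007: Apr, Jul

18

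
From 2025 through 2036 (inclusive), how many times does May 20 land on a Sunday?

2

Day of week of May 20 in each year:
2025: Tue, 2026: Wed, 2027: Thu, 2028: Sat, 2029: Sun ✓, 2030: Mon, 2031: Tue, 2032: Thu, 2033: Fri, 2034: Sat, 2035: Sun ✓, 2036: Tue
Sundays: 2029, 2035.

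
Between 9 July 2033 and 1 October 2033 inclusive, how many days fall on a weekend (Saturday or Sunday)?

9 July 2033 is a Saturday.
The range spans 85 days (inclusive of both endpoints).
85 = 7 × 12 + 1, so there are 12 full weeks plus 1 extra day.
Each full week contributes 2 weekend days (Sat, Sun): 12 × 2 = 24.
The 1 extra day is Saturday — 1 of them qualifies.
Total: 24 + 1 = 25.

25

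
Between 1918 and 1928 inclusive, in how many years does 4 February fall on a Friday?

Day of week of February 4 in each year:
1918: Mon, 1919: Tue, 1920: Wed, 1921: Fri ✓, 1922: Sat, 1923: Sun, 1924: Mon, 1925: Wed, 1926: Thu, 1927: Fri ✓, 1928: Sat
Fridays: 1921, 1927.

2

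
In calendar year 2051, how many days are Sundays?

January 1, 2051 is a Sunday.
The range spans 365 days (inclusive of both endpoints).
365 = 7 × 52 + 1, so there are 52 full weeks plus 1 extra day.
Each full week contributes one Sunday: 52 so far.
The 1 extra day is Sun — 1 of them qualifies.
Total: 52 + 1 = 53.

53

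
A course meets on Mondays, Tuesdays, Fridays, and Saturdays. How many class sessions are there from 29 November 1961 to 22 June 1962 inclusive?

117

29 November 1961 is a Wednesday.
That's 206 days from start to end, counting both.
206 = 7 × 29 + 3, so there are 29 full weeks plus 3 extra days.
Each full week contributes 4 days from the set (Mon, Tue, Fri, Sat): 29 × 4 = 116.
The 3 extra days are Wed, Thu, Fri — 1 of them qualifies.
Total: 116 + 1 = 117.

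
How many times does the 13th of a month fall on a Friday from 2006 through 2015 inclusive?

Friday-the-13ths by year:
2006: Jan, Oct
2007: Apr, Jul
2008: Jun
2009: Feb, Mar, Nov
2010: Aug
2011: May
2012: Jan, Apr, Jul
2013: Sep, Dec
2014: Jun
2015: Feb, Mar, Nov

19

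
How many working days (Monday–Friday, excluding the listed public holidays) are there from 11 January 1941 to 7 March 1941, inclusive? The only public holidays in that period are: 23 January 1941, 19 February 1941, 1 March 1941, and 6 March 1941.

37

11 January 1941 is a Saturday.
The range spans 56 days (inclusive of both endpoints).
56 = 7 × 8, so the span is exactly 8 full weeks.
Each full week contributes 5 weekdays (Mon–Fri): 8 × 5 = 40.
Total: 40.
Holidays: 23 January 1941 (Thu); 19 February 1941 (Wed); 1 March 1941 (Sat); 6 March 1941 (Thu).
3 of the 4 holidays fall on weekdays; the rest are weekends and were already excluded.
Business days: 40 − 3 = 37.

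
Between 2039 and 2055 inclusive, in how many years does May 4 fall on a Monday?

Day of week of May 4 in each year:
2039: Wed, 2040: Fri, 2041: Sat, 2042: Sun, 2043: Mon ✓, 2044: Wed, 2045: Thu, 2046: Fri, 2047: Sat, 2048: Mon ✓, 2049: Tue, 2050: Wed, 2051: Thu, 2052: Sat, 2053: Sun, 2054: Mon ✓, 2055: Tue
Mondays: 2043, 2048, 2054.

3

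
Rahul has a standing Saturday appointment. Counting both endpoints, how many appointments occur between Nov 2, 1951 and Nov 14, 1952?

Nov 2, 1951 is a Friday.
That's 379 days from start to end, counting both.
379 = 7 × 54 + 1, so there are 54 full weeks plus 1 extra day.
Each full week contributes one Saturday: 54 so far.
The 1 extra day is Friday — none qualify.
Total: 54 + 0 = 54.

54 Saturdays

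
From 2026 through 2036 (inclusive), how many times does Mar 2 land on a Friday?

2

Day of week of March 2 in each year:
2026: Mon, 2027: Tue, 2028: Thu, 2029: Fri ✓, 2030: Sat, 2031: Sun, 2032: Tue, 2033: Wed, 2034: Thu, 2035: Fri ✓, 2036: Sun
Fridays: 2029, 2035.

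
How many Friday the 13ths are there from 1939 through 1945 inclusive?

12

Friday-the-13ths by year:
1939: Jan, Oct
1940: Sep, Dec
1941: Jun
1942: Feb, Mar, Nov
1943: Aug
1944: Oct
1945: Apr, Jul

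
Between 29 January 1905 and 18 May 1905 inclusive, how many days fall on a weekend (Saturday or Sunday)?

29 January 1905 is a Sunday.
That's 110 days from start to end, counting both.
110 = 7 × 15 + 5, so there are 15 full weeks plus 5 extra days.
Each full week contributes 2 weekend days (Sat, Sun): 15 × 2 = 30.
The 5 extra days are Sunday, Monday, Tuesday, Wednesday, Thursday — 1 of them qualifies.
Total: 30 + 1 = 31.

31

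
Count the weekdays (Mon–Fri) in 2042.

Jan 1, 2042 is a Wednesday.
That's 365 days from start to end, counting both.
365 = 7 × 52 + 1, so there are 52 full weeks plus 1 extra day.
Each full week contributes 5 weekdays (Mon–Fri): 52 × 5 = 260.
The 1 extra day is Wednesday — 1 of them qualifies.
Total: 260 + 1 = 261.

261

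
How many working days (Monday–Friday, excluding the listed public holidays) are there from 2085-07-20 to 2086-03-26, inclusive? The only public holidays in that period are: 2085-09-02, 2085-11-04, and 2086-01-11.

2085-07-20 is a Friday.
That's 250 days from start to end, counting both.
250 = 7 × 35 + 5, so there are 35 full weeks plus 5 extra days.
Each full week contributes 5 weekdays (Mon–Fri): 35 × 5 = 175.
The 5 extra days are Friday, Saturday, Sunday, Monday, Tuesday — 3 of them qualify.
Total: 175 + 3 = 178.
Holidays: 2085-09-02 (Sun); 2085-11-04 (Sun); 2086-01-11 (Fri).
1 of the 3 holidays fall on weekdays; the rest are weekends and were already excluded.
Business days: 178 − 1 = 177.

177 working days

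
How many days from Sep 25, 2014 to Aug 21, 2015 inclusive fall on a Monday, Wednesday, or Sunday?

141

Sep 25, 2014 is a Thursday.
The range spans 331 days (inclusive of both endpoints).
331 = 7 × 47 + 2, so there are 47 full weeks plus 2 extra days.
Each full week contributes 3 days from the set (Mon, Wed, Sun): 47 × 3 = 141.
The 2 extra days are Thursday, Friday — none qualify.
Total: 141 + 0 = 141.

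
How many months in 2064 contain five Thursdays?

A month has five Thursdays exactly when Thursday falls within its first (length − 28) days.
Jan: 31 days, starts Tue → 5 of Tue, Wed, Thu ✓
Feb: 29 days, starts Fri → 5 of Fri
Mar: 31 days, starts Sat → 5 of Sat, Sun, Mon
Apr: 30 days, starts Tue → 5 of Tue, Wed
May: 31 days, starts Thu → 5 of Thu, Fri, Sat ✓
Jun: 30 days, starts Sun → 5 of Sun, Mon
Jul: 31 days, starts Tue → 5 of Tue, Wed, Thu ✓
Aug: 31 days, starts Fri → 5 of Fri, Sat, Sun
Sep: 30 days, starts Mon → 5 of Mon, Tue
Oct: 31 days, starts Wed → 5 of Wed, Thu, Fri ✓
Nov: 30 days, starts Sat → 5 of Sat, Sun
Dec: 31 days, starts Mon → 5 of Mon, Tue, Wed
Months with five Thursdays: Jan, May, Jul, Oct.

4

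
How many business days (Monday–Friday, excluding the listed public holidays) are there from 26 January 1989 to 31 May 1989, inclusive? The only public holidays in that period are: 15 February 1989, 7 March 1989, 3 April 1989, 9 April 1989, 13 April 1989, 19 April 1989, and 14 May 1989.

85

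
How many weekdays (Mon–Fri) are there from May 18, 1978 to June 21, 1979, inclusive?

286 weekdays

May 18, 1978 is a Thursday.
That's 400 days from start to end, counting both.
400 = 7 × 57 + 1, so there are 57 full weeks plus 1 extra day.
Each full week contributes 5 weekdays (Mon–Fri): 57 × 5 = 285.
The 1 extra day is Thursday — 1 of them qualifies.
Total: 285 + 1 = 286.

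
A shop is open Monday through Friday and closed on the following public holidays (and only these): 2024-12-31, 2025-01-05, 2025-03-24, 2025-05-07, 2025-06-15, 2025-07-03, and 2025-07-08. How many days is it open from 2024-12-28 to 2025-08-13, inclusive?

158 business days

2024-12-28 is a Saturday.
The range spans 229 days (inclusive of both endpoints).
229 = 7 × 32 + 5, so there are 32 full weeks plus 5 extra days.
Each full week contributes 5 weekdays (Mon–Fri): 32 × 5 = 160.
The 5 extra days are Saturday, Sunday, Monday, Tuesday, Wednesday — 3 of them qualify.
Total: 160 + 3 = 163.
Holidays: 2024-12-31 (Tue); 2025-01-05 (Sun); 2025-03-24 (Mon); 2025-05-07 (Wed); 2025-06-15 (Sun); 2025-07-03 (Thu); 2025-07-08 (Tue).
5 of the 7 holidays fall on weekdays; the rest are weekends and were already excluded.
Business days: 163 − 5 = 158.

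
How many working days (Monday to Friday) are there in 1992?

262 weekdays

1 January 1992 is a Wednesday.
That's 366 days from start to end, counting both.
366 = 7 × 52 + 2, so there are 52 full weeks plus 2 extra days.
Each full week contributes 5 weekdays (Mon–Fri): 52 × 5 = 260.
The 2 extra days are Wednesday, Thursday — 2 of them qualify.
Total: 260 + 2 = 262.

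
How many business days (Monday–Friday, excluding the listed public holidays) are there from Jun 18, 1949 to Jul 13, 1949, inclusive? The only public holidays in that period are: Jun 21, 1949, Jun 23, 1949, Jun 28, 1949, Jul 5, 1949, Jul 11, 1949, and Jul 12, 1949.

Jun 18, 1949 is a Saturday.
That's 26 days from start to end, counting both.
26 = 7 × 3 + 5, so there are 3 full weeks plus 5 extra days.
Each full week contributes 5 weekdays (Mon–Fri): 3 × 5 = 15.
The 5 extra days are Saturday, Sunday, Monday, Tuesday, Wednesday — 3 of them qualify.
Total: 15 + 3 = 18.
Holidays: Jun 21, 1949 (Tue); Jun 23, 1949 (Thu); Jun 28, 1949 (Tue); Jul 5, 1949 (Tue); Jul 11, 1949 (Mon); Jul 12, 1949 (Tue).
All 6 holidays fall on weekdays, so subtract 6.
Business days: 18 − 6 = 12.

12 business days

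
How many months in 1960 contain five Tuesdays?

A month has five Tuesdays exactly when Tuesday falls within its first (length − 28) days.
Jan: 31 days, starts Fri → 5 of Fri, Sat, Sun
Feb: 29 days, starts Mon → 5 of Mon
Mar: 31 days, starts Tue → 5 of Tue, Wed, Thu ✓
Apr: 30 days, starts Fri → 5 of Fri, Sat
May: 31 days, starts Sun → 5 of Sun, Mon, Tue ✓
Jun: 30 days, starts Wed → 5 of Wed, Thu
Jul: 31 days, starts Fri → 5 of Fri, Sat, Sun
Aug: 31 days, starts Mon → 5 of Mon, Tue, Wed ✓
Sep: 30 days, starts Thu → 5 of Thu, Fri
Oct: 31 days, starts Sat → 5 of Sat, Sun, Mon
Nov: 30 days, starts Tue → 5 of Tue, Wed ✓
Dec: 31 days, starts Thu → 5 of Thu, Fri, Sat
Months with five Tuesdays: Mar, May, Aug, Nov.

4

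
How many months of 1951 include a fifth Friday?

A month has five Fridays exactly when Friday falls within its first (length − 28) days.
Jan: 31 days, starts Mon → 5 of Mon, Tue, Wed
Feb: 28 days, starts Thu → 5 of (none)
Mar: 31 days, starts Thu → 5 of Thu, Fri, Sat ✓
Apr: 30 days, starts Sun → 5 of Sun, Mon
May: 31 days, starts Tue → 5 of Tue, Wed, Thu
Jun: 30 days, starts Fri → 5 of Fri, Sat ✓
Jul: 31 days, starts Sun → 5 of Sun, Mon, Tue
Aug: 31 days, starts Wed → 5 of Wed, Thu, Fri ✓
Sep: 30 days, starts Sat → 5 of Sat, Sun
Oct: 31 days, starts Mon → 5 of Mon, Tue, Wed
Nov: 30 days, starts Thu → 5 of Thu, Fri ✓
Dec: 31 days, starts Sat → 5 of Sat, Sun, Mon
Months with five Fridays: Mar, Jun, Aug, Nov.

4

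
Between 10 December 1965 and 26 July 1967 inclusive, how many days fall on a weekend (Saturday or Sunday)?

170

10 December 1965 is a Friday.
From 10 December 1965 to 26 July 1967 is 594 days inclusive.
594 = 7 × 84 + 6, so there are 84 full weeks plus 6 extra days.
Each full week contributes 2 weekend days (Sat, Sun): 84 × 2 = 168.
The 6 extra days are Friday, Saturday, Sunday, Monday, Tuesday, Wednesday — 2 of them qualify.
Total: 168 + 2 = 170.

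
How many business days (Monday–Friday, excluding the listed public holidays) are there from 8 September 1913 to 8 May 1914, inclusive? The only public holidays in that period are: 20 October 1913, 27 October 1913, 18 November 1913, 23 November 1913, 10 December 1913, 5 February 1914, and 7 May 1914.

169

8 September 1913 is a Monday.
That's 243 days from start to end, counting both.
243 = 7 × 34 + 5, so there are 34 full weeks plus 5 extra days.
Each full week contributes 5 weekdays (Mon–Fri): 34 × 5 = 170.
The 5 extra days are Mon, Tue, Wed, Thu, Fri — 5 of them qualify.
Total: 170 + 5 = 175.
Holidays: 20 October 1913 (Mon); 27 October 1913 (Mon); 18 November 1913 (Tue); 23 November 1913 (Sun); 10 December 1913 (Wed); 5 February 1914 (Thu); 7 May 1914 (Thu).
6 of the 7 holidays fall on weekdays; the rest are weekends and were already excluded.
Business days: 175 − 6 = 169.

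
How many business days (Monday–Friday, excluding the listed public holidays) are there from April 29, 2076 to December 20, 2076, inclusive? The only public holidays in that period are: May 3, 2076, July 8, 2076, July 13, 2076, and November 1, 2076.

166

April 29, 2076 is a Wednesday.
The range spans 236 days (inclusive of both endpoints).
236 = 7 × 33 + 5, so there are 33 full weeks plus 5 extra days.
Each full week contributes 5 weekdays (Mon–Fri): 33 × 5 = 165.
The 5 extra days are Wednesday, Thursday, Friday, Saturday, Sunday — 3 of them qualify.
Total: 165 + 3 = 168.
Holidays: May 3, 2076 (Sun); July 8, 2076 (Wed); July 13, 2076 (Mon); November 1, 2076 (Sun).
2 of the 4 holidays fall on weekdays; the rest are weekends and were already excluded.
Business days: 168 − 2 = 166.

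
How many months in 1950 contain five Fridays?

A month has five Fridays exactly when Friday falls within its first (length − 28) days.
Jan: 31 days, starts Sun → 5 of Sun, Mon, Tue
Feb: 28 days, starts Wed → 5 of (none)
Mar: 31 days, starts Wed → 5 of Wed, Thu, Fri ✓
Apr: 30 days, starts Sat → 5 of Sat, Sun
May: 31 days, starts Mon → 5 of Mon, Tue, Wed
Jun: 30 days, starts Thu → 5 of Thu, Fri ✓
Jul: 31 days, starts Sat → 5 of Sat, Sun, Mon
Aug: 31 days, starts Tue → 5 of Tue, Wed, Thu
Sep: 30 days, starts Fri → 5 of Fri, Sat ✓
Oct: 31 days, starts Sun → 5 of Sun, Mon, Tue
Nov: 30 days, starts Wed → 5 of Wed, Thu
Dec: 31 days, starts Fri → 5 of Fri, Sat, Sun ✓
Months with five Fridays: Mar, Jun, Sep, Dec.

4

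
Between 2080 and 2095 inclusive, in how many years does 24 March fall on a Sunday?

2

Day of week of March 24 in each year:
2080: Sun ✓, 2081: Mon, 2082: Tue, 2083: Wed, 2084: Fri, 2085: Sat, 2086: Sun ✓, 2087: Mon, 2088: Wed, 2089: Thu, 2090: Fri, 2091: Sat, 2092: Mon, 2093: Tue, 2094: Wed, 2095: Thu
Sundays: 2080, 2086.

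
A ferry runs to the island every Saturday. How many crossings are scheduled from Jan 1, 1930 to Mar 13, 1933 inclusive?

167 Saturdays

Jan 1, 1930 is a Wednesday.
From Jan 1, 1930 to Mar 13, 1933 is 1168 days inclusive.
1168 = 7 × 166 + 6, so there are 166 full weeks plus 6 extra days.
Each full week contributes one Saturday: 166 so far.
The 6 extra days are Wed, Thu, Fri, Sat, Sun, Mon — 1 of them qualifies.
Total: 166 + 1 = 167.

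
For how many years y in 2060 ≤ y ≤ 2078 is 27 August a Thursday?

3

Day of week of August 27 in each year:
2060: Fri, 2061: Sat, 2062: Sun, 2063: Mon, 2064: Wed, 2065: Thu ✓, 2066: Fri, 2067: Sat, 2068: Mon, 2069: Tue, 2070: Wed, 2071: Thu ✓, 2072: Sat, 2073: Sun, 2074: Mon, 2075: Tue, 2076: Thu ✓, 2077: Fri, 2078: Sat
Thursdays: 2065, 2071, 2076.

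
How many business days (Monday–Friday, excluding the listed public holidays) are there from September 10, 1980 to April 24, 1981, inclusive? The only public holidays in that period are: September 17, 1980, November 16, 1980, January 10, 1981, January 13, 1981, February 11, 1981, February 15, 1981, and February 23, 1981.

September 10, 1980 is a Wednesday.
The range spans 227 days (inclusive of both endpoints).
227 = 7 × 32 + 3, so there are 32 full weeks plus 3 extra days.
Each full week contributes 5 weekdays (Mon–Fri): 32 × 5 = 160.
The 3 extra days are Wednesday, Thursday, Friday — 3 of them qualify.
Total: 160 + 3 = 163.
Holidays: September 17, 1980 (Wed); November 16, 1980 (Sun); January 10, 1981 (Sat); January 13, 1981 (Tue); February 11, 1981 (Wed); February 15, 1981 (Sun); February 23, 1981 (Mon).
4 of the 7 holidays fall on weekdays; the rest are weekends and were already excluded.
Business days: 163 − 4 = 159.

159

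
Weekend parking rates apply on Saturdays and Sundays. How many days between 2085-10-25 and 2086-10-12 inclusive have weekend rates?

101

2085-10-25 is a Thursday.
That's 353 days from start to end, counting both.
353 = 7 × 50 + 3, so there are 50 full weeks plus 3 extra days.
Each full week contributes 2 weekend days (Sat, Sun): 50 × 2 = 100.
The 3 extra days are Thursday, Friday, Saturday — 1 of them qualifies.
Total: 100 + 1 = 101.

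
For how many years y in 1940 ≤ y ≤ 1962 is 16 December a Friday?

Day of week of December 16 in each year:
1940: Mon, 1941: Tue, 1942: Wed, 1943: Thu, 1944: Sat, 1945: Sun, 1946: Mon, 1947: Tue, 1948: Thu, 1949: Fri ✓, 1950: Sat, 1951: Sun, 1952: Tue, 1953: Wed, 1954: Thu, 1955: Fri ✓, 1956: Sun, 1957: Mon, 1958: Tue, 1959: Wed, 1960: Fri ✓, 1961: Sat, 1962: Sun
Fridays: 1949, 1955, 1960.

3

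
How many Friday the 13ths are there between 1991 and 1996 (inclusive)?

Friday-the-13ths by year:
1991: Sep, Dec
1992: Mar, Nov
1993: Aug
1994: May
1995: Jan, Oct
1996: Sep, Dec

10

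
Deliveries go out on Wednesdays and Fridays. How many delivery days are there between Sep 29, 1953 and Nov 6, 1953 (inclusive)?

12

Sep 29, 1953 is a Tuesday.
From Sep 29, 1953 to Nov 6, 1953 is 39 days inclusive.
39 = 7 × 5 + 4, so there are 5 full weeks plus 4 extra days.
Each full week contributes 2 days from the set (Wed, Fri): 5 × 2 = 10.
The 4 extra days are Tuesday, Wednesday, Thursday, Friday — 2 of them qualify.
Total: 10 + 2 = 12.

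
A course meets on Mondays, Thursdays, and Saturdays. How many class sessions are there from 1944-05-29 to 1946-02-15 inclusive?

1944-05-29 is a Monday.
From 1944-05-29 to 1946-02-15 is 628 days inclusive.
628 = 7 × 89 + 5, so there are 89 full weeks plus 5 extra days.
Each full week contributes 3 days from the set (Mon, Thu, Sat): 89 × 3 = 267.
The 5 extra days are Mon, Tue, Wed, Thu, Fri — 2 of them qualify.
Total: 267 + 2 = 269.

269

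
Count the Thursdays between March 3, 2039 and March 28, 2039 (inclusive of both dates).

4

March 3, 2039 is a Thursday.
The range spans 26 days (inclusive of both endpoints).
26 = 7 × 3 + 5, so there are 3 full weeks plus 5 extra days.
Each full week contributes one Thursday: 3 so far.
The 5 extra days are Thursday, Friday, Saturday, Sunday, Monday — 1 of them qualifies.
Total: 3 + 1 = 4.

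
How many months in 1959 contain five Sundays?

4

A month has five Sundays exactly when Sunday falls within its first (length − 28) days.
Jan: 31 days, starts Thu → 5 of Thu, Fri, Sat
Feb: 28 days, starts Sun → 5 of (none)
Mar: 31 days, starts Sun → 5 of Sun, Mon, Tue ✓
Apr: 30 days, starts Wed → 5 of Wed, Thu
May: 31 days, starts Fri → 5 of Fri, Sat, Sun ✓
Jun: 30 days, starts Mon → 5 of Mon, Tue
Jul: 31 days, starts Wed → 5 of Wed, Thu, Fri
Aug: 31 days, starts Sat → 5 of Sat, Sun, Mon ✓
Sep: 30 days, starts Tue → 5 of Tue, Wed
Oct: 31 days, starts Thu → 5 of Thu, Fri, Sat
Nov: 30 days, starts Sun → 5 of Sun, Mon ✓
Dec: 31 days, starts Tue → 5 of Tue, Wed, Thu
Months with five Sundays: Mar, May, Aug, Nov.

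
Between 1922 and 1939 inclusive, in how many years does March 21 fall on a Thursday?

Day of week of March 21 in each year:
1922: Tue, 1923: Wed, 1924: Fri, 1925: Sat, 1926: Sun, 1927: Mon, 1928: Wed, 1929: Thu ✓, 1930: Fri, 1931: Sat, 1932: Mon, 1933: Tue, 1934: Wed, 1935: Thu ✓, 1936: Sat, 1937: Sun, 1938: Mon, 1939: Tue
Thursdays: 1929, 1935.

2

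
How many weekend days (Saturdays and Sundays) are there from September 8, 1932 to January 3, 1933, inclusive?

September 8, 1932 is a Thursday.
The range spans 118 days (inclusive of both endpoints).
118 = 7 × 16 + 6, so there are 16 full weeks plus 6 extra days.
Each full week contributes 2 weekend days (Sat, Sun): 16 × 2 = 32.
The 6 extra days are Thu, Fri, Sat, Sun, Mon, Tue — 2 of them qualify.
Total: 32 + 2 = 34.

34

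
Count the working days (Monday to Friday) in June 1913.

1913-06-01 is a Sunday.
That's 30 days from start to end, counting both.
30 = 7 × 4 + 2, so there are 4 full weeks plus 2 extra days.
Each full week contributes 5 weekdays (Mon–Fri): 4 × 5 = 20.
The 2 extra days are Sunday, Monday — 1 of them qualifies.
Total: 20 + 1 = 21.

21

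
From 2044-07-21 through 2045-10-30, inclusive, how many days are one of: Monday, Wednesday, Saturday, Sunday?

2044-07-21 is a Thursday.
From 2044-07-21 to 2045-10-30 is 467 days inclusive.
467 = 7 × 66 + 5, so there are 66 full weeks plus 5 extra days.
Each full week contributes 4 days from the set (Mon, Wed, Sat, Sun): 66 × 4 = 264.
The 5 extra days are Thursday, Friday, Saturday, Sunday, Monday — 3 of them qualify.
Total: 264 + 3 = 267.

267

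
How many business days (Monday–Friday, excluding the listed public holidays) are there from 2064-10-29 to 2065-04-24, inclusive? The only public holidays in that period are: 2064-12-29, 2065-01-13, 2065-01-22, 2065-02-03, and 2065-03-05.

2064-10-29 is a Wednesday.
The range spans 178 days (inclusive of both endpoints).
178 = 7 × 25 + 3, so there are 25 full weeks plus 3 extra days.
Each full week contributes 5 weekdays (Mon–Fri): 25 × 5 = 125.
The 3 extra days are Wednesday, Thursday, Friday — 3 of them qualify.
Total: 125 + 3 = 128.
Holidays: 2064-12-29 (Mon); 2065-01-13 (Tue); 2065-01-22 (Thu); 2065-02-03 (Tue); 2065-03-05 (Thu).
All 5 holidays fall on weekdays, so subtract 5.
Business days: 128 − 5 = 123.

123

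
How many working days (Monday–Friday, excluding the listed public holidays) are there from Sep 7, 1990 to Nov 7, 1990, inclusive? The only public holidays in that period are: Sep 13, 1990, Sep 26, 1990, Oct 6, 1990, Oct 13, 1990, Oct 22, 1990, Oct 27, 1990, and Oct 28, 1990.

41

Sep 7, 1990 is a Friday.
That's 62 days from start to end, counting both.
62 = 7 × 8 + 6, so there are 8 full weeks plus 6 extra days.
Each full week contributes 5 weekdays (Mon–Fri): 8 × 5 = 40.
The 6 extra days are Fri, Sat, Sun, Mon, Tue, Wed — 4 of them qualify.
Total: 40 + 4 = 44.
Holidays: Sep 13, 1990 (Thu); Sep 26, 1990 (Wed); Oct 6, 1990 (Sat); Oct 13, 1990 (Sat); Oct 22, 1990 (Mon); Oct 27, 1990 (Sat); Oct 28, 1990 (Sun).
3 of the 7 holidays fall on weekdays; the rest are weekends and were already excluded.
Business days: 44 − 3 = 41.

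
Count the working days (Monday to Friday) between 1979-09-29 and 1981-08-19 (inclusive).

493 weekdays

1979-09-29 is a Saturday.
That's 691 days from start to end, counting both.
691 = 7 × 98 + 5, so there are 98 full weeks plus 5 extra days.
Each full week contributes 5 weekdays (Mon–Fri): 98 × 5 = 490.
The 5 extra days are Sat, Sun, Mon, Tue, Wed — 3 of them qualify.
Total: 490 + 3 = 493.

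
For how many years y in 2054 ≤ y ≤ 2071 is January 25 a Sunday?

4

Day of week of January 25 in each year:
2054: Sun ✓, 2055: Mon, 2056: Tue, 2057: Thu, 2058: Fri, 2059: Sat, 2060: Sun ✓, 2061: Tue, 2062: Wed, 2063: Thu, 2064: Fri, 2065: Sun ✓, 2066: Mon, 2067: Tue, 2068: Wed, 2069: Fri, 2070: Sat, 2071: Sun ✓
Sundays: 2054, 2060, 2065, 2071.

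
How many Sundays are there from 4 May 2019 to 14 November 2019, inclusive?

4 May 2019 is a Saturday.
That's 195 days from start to end, counting both.
195 = 7 × 27 + 6, so there are 27 full weeks plus 6 extra days.
Each full week contributes one Sunday: 27 so far.
The 6 extra days are Saturday, Sunday, Monday, Tuesday, Wednesday, Thursday — 1 of them qualifies.
Total: 27 + 1 = 28.

28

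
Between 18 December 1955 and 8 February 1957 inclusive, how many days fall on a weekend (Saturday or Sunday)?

18 December 1955 is a Sunday.
That's 419 days from start to end, counting both.
419 = 7 × 59 + 6, so there are 59 full weeks plus 6 extra days.
Each full week contributes 2 weekend days (Sat, Sun): 59 × 2 = 118.
The 6 extra days are Sunday, Monday, Tuesday, Wednesday, Thursday, Friday — 1 of them qualifies.
Total: 118 + 1 = 119.

119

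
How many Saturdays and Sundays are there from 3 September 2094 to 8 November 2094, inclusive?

20

3 September 2094 is a Friday.
The range spans 67 days (inclusive of both endpoints).
67 = 7 × 9 + 4, so there are 9 full weeks plus 4 extra days.
Each full week contributes 2 weekend days (Sat, Sun): 9 × 2 = 18.
The 4 extra days are Friday, Saturday, Sunday, Monday — 2 of them qualify.
Total: 18 + 2 = 20.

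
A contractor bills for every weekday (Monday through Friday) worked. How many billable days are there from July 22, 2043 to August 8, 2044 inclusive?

July 22, 2043 is a Wednesday.
That's 384 days from start to end, counting both.
384 = 7 × 54 + 6, so there are 54 full weeks plus 6 extra days.
Each full week contributes 5 weekdays (Mon–Fri): 54 × 5 = 270.
The 6 extra days are Wednesday, Thursday, Friday, Saturday, Sunday, Monday — 4 of them qualify.
Total: 270 + 4 = 274.

274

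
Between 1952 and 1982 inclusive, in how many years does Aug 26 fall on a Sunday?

Day of week of August 26 in each year:
1952: Tue, 1953: Wed, 1954: Thu, 1955: Fri, 1956: Sun ✓, 1957: Mon, 1958: Tue, 1959: Wed, 1960: Fri, 1961: Sat, 1962: Sun ✓, 1963: Mon, 1964: Wed, 1965: Thu, 1966: Fri, 1967: Sat, 1968: Mon, 1969: Tue, 1970: Wed, 1971: Thu, 1972: Sat, 1973: Sun ✓, 1974: Mon, 1975: Tue, 1976: Thu, 1977: Fri, 1978: Sat, 1979: Sun ✓, 1980: Tue, 1981: Wed, 1982: Thu
Sundays: 1956, 1962, 1973, 1979.

4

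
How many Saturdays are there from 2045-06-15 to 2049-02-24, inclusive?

2045-06-15 is a Thursday.
From 2045-06-15 to 2049-02-24 is 1351 days inclusive.
1351 = 7 × 193, so the span is exactly 193 full weeks.
Each full week contributes one Saturday: 193 so far.

193 Saturdays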